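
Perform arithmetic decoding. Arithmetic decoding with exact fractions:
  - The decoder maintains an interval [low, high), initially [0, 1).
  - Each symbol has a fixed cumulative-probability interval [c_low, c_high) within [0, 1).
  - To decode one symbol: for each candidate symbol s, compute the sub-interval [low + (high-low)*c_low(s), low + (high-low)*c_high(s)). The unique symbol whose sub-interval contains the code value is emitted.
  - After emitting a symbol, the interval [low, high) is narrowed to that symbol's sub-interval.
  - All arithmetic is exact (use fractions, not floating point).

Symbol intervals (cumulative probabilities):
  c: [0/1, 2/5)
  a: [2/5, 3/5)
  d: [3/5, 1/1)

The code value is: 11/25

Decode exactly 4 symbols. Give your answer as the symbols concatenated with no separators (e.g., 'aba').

Answer: acaa

Derivation:
Step 1: interval [0/1, 1/1), width = 1/1 - 0/1 = 1/1
  'c': [0/1 + 1/1*0/1, 0/1 + 1/1*2/5) = [0/1, 2/5)
  'a': [0/1 + 1/1*2/5, 0/1 + 1/1*3/5) = [2/5, 3/5) <- contains code 11/25
  'd': [0/1 + 1/1*3/5, 0/1 + 1/1*1/1) = [3/5, 1/1)
  emit 'a', narrow to [2/5, 3/5)
Step 2: interval [2/5, 3/5), width = 3/5 - 2/5 = 1/5
  'c': [2/5 + 1/5*0/1, 2/5 + 1/5*2/5) = [2/5, 12/25) <- contains code 11/25
  'a': [2/5 + 1/5*2/5, 2/5 + 1/5*3/5) = [12/25, 13/25)
  'd': [2/5 + 1/5*3/5, 2/5 + 1/5*1/1) = [13/25, 3/5)
  emit 'c', narrow to [2/5, 12/25)
Step 3: interval [2/5, 12/25), width = 12/25 - 2/5 = 2/25
  'c': [2/5 + 2/25*0/1, 2/5 + 2/25*2/5) = [2/5, 54/125)
  'a': [2/5 + 2/25*2/5, 2/5 + 2/25*3/5) = [54/125, 56/125) <- contains code 11/25
  'd': [2/5 + 2/25*3/5, 2/5 + 2/25*1/1) = [56/125, 12/25)
  emit 'a', narrow to [54/125, 56/125)
Step 4: interval [54/125, 56/125), width = 56/125 - 54/125 = 2/125
  'c': [54/125 + 2/125*0/1, 54/125 + 2/125*2/5) = [54/125, 274/625)
  'a': [54/125 + 2/125*2/5, 54/125 + 2/125*3/5) = [274/625, 276/625) <- contains code 11/25
  'd': [54/125 + 2/125*3/5, 54/125 + 2/125*1/1) = [276/625, 56/125)
  emit 'a', narrow to [274/625, 276/625)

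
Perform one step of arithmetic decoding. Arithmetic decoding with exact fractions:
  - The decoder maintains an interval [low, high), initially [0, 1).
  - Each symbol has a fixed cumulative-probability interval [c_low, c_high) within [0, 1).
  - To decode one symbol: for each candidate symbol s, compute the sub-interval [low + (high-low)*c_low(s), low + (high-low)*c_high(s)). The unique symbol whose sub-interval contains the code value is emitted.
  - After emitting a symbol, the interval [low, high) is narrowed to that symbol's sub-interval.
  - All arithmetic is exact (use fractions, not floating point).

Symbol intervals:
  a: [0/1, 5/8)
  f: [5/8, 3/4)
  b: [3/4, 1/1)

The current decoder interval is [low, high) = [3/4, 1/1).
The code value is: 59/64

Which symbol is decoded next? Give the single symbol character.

Interval width = high − low = 1/1 − 3/4 = 1/4
Scaled code = (code − low) / width = (59/64 − 3/4) / 1/4 = 11/16
  a: [0/1, 5/8) 
  f: [5/8, 3/4) ← scaled code falls here ✓
  b: [3/4, 1/1) 

Answer: f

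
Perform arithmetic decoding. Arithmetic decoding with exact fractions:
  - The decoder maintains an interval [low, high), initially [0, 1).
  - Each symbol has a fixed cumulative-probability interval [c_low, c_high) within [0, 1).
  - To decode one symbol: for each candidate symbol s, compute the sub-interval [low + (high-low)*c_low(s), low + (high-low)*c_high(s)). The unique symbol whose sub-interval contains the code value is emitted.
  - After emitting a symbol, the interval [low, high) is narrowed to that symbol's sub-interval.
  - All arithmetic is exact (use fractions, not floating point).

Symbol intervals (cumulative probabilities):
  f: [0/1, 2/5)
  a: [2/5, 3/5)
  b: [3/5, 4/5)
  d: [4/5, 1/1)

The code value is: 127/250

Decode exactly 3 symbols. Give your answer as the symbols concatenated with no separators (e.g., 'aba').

Step 1: interval [0/1, 1/1), width = 1/1 - 0/1 = 1/1
  'f': [0/1 + 1/1*0/1, 0/1 + 1/1*2/5) = [0/1, 2/5)
  'a': [0/1 + 1/1*2/5, 0/1 + 1/1*3/5) = [2/5, 3/5) <- contains code 127/250
  'b': [0/1 + 1/1*3/5, 0/1 + 1/1*4/5) = [3/5, 4/5)
  'd': [0/1 + 1/1*4/5, 0/1 + 1/1*1/1) = [4/5, 1/1)
  emit 'a', narrow to [2/5, 3/5)
Step 2: interval [2/5, 3/5), width = 3/5 - 2/5 = 1/5
  'f': [2/5 + 1/5*0/1, 2/5 + 1/5*2/5) = [2/5, 12/25)
  'a': [2/5 + 1/5*2/5, 2/5 + 1/5*3/5) = [12/25, 13/25) <- contains code 127/250
  'b': [2/5 + 1/5*3/5, 2/5 + 1/5*4/5) = [13/25, 14/25)
  'd': [2/5 + 1/5*4/5, 2/5 + 1/5*1/1) = [14/25, 3/5)
  emit 'a', narrow to [12/25, 13/25)
Step 3: interval [12/25, 13/25), width = 13/25 - 12/25 = 1/25
  'f': [12/25 + 1/25*0/1, 12/25 + 1/25*2/5) = [12/25, 62/125)
  'a': [12/25 + 1/25*2/5, 12/25 + 1/25*3/5) = [62/125, 63/125)
  'b': [12/25 + 1/25*3/5, 12/25 + 1/25*4/5) = [63/125, 64/125) <- contains code 127/250
  'd': [12/25 + 1/25*4/5, 12/25 + 1/25*1/1) = [64/125, 13/25)
  emit 'b', narrow to [63/125, 64/125)

Answer: aab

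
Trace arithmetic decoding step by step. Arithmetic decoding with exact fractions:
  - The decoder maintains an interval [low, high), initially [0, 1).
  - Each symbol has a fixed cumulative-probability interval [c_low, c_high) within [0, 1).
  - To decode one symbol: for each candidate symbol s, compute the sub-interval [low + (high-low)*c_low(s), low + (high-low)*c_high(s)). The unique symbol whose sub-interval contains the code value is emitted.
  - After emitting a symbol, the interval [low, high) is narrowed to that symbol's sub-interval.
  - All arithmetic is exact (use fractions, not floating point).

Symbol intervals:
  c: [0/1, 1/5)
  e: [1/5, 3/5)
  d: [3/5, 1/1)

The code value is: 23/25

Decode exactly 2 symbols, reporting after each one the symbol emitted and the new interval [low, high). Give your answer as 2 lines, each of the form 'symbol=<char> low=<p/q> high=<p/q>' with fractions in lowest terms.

Step 1: interval [0/1, 1/1), width = 1/1 - 0/1 = 1/1
  'c': [0/1 + 1/1*0/1, 0/1 + 1/1*1/5) = [0/1, 1/5)
  'e': [0/1 + 1/1*1/5, 0/1 + 1/1*3/5) = [1/5, 3/5)
  'd': [0/1 + 1/1*3/5, 0/1 + 1/1*1/1) = [3/5, 1/1) <- contains code 23/25
  emit 'd', narrow to [3/5, 1/1)
Step 2: interval [3/5, 1/1), width = 1/1 - 3/5 = 2/5
  'c': [3/5 + 2/5*0/1, 3/5 + 2/5*1/5) = [3/5, 17/25)
  'e': [3/5 + 2/5*1/5, 3/5 + 2/5*3/5) = [17/25, 21/25)
  'd': [3/5 + 2/5*3/5, 3/5 + 2/5*1/1) = [21/25, 1/1) <- contains code 23/25
  emit 'd', narrow to [21/25, 1/1)

Answer: symbol=d low=3/5 high=1/1
symbol=d low=21/25 high=1/1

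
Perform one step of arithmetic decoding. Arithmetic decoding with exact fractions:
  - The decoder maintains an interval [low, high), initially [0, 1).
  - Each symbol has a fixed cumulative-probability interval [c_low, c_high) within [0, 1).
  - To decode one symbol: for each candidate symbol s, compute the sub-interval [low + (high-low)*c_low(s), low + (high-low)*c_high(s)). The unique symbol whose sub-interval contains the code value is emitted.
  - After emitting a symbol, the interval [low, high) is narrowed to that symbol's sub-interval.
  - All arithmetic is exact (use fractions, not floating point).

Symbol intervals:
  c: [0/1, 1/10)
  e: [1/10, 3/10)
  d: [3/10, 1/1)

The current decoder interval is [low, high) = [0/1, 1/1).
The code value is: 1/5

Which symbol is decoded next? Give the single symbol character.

Answer: e

Derivation:
Interval width = high − low = 1/1 − 0/1 = 1/1
Scaled code = (code − low) / width = (1/5 − 0/1) / 1/1 = 1/5
  c: [0/1, 1/10) 
  e: [1/10, 3/10) ← scaled code falls here ✓
  d: [3/10, 1/1) 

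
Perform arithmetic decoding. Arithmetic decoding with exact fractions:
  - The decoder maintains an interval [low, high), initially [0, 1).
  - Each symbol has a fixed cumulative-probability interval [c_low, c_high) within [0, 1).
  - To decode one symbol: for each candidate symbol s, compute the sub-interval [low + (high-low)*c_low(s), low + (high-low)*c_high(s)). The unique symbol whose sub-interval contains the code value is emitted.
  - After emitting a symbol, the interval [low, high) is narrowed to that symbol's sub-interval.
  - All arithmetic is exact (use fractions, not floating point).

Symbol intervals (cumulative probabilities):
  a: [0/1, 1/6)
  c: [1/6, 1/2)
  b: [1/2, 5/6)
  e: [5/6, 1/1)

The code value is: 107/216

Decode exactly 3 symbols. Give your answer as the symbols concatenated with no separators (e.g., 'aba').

Step 1: interval [0/1, 1/1), width = 1/1 - 0/1 = 1/1
  'a': [0/1 + 1/1*0/1, 0/1 + 1/1*1/6) = [0/1, 1/6)
  'c': [0/1 + 1/1*1/6, 0/1 + 1/1*1/2) = [1/6, 1/2) <- contains code 107/216
  'b': [0/1 + 1/1*1/2, 0/1 + 1/1*5/6) = [1/2, 5/6)
  'e': [0/1 + 1/1*5/6, 0/1 + 1/1*1/1) = [5/6, 1/1)
  emit 'c', narrow to [1/6, 1/2)
Step 2: interval [1/6, 1/2), width = 1/2 - 1/6 = 1/3
  'a': [1/6 + 1/3*0/1, 1/6 + 1/3*1/6) = [1/6, 2/9)
  'c': [1/6 + 1/3*1/6, 1/6 + 1/3*1/2) = [2/9, 1/3)
  'b': [1/6 + 1/3*1/2, 1/6 + 1/3*5/6) = [1/3, 4/9)
  'e': [1/6 + 1/3*5/6, 1/6 + 1/3*1/1) = [4/9, 1/2) <- contains code 107/216
  emit 'e', narrow to [4/9, 1/2)
Step 3: interval [4/9, 1/2), width = 1/2 - 4/9 = 1/18
  'a': [4/9 + 1/18*0/1, 4/9 + 1/18*1/6) = [4/9, 49/108)
  'c': [4/9 + 1/18*1/6, 4/9 + 1/18*1/2) = [49/108, 17/36)
  'b': [4/9 + 1/18*1/2, 4/9 + 1/18*5/6) = [17/36, 53/108)
  'e': [4/9 + 1/18*5/6, 4/9 + 1/18*1/1) = [53/108, 1/2) <- contains code 107/216
  emit 'e', narrow to [53/108, 1/2)

Answer: cee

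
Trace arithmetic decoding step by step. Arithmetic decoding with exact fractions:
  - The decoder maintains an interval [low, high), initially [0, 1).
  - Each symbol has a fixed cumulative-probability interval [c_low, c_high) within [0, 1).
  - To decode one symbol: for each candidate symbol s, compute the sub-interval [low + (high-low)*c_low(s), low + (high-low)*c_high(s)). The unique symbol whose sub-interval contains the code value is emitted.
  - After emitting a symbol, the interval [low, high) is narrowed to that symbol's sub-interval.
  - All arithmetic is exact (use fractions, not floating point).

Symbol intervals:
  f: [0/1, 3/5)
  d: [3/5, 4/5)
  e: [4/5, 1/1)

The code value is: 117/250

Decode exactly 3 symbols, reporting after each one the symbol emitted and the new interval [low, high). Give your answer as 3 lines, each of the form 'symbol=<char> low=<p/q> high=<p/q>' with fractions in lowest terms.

Step 1: interval [0/1, 1/1), width = 1/1 - 0/1 = 1/1
  'f': [0/1 + 1/1*0/1, 0/1 + 1/1*3/5) = [0/1, 3/5) <- contains code 117/250
  'd': [0/1 + 1/1*3/5, 0/1 + 1/1*4/5) = [3/5, 4/5)
  'e': [0/1 + 1/1*4/5, 0/1 + 1/1*1/1) = [4/5, 1/1)
  emit 'f', narrow to [0/1, 3/5)
Step 2: interval [0/1, 3/5), width = 3/5 - 0/1 = 3/5
  'f': [0/1 + 3/5*0/1, 0/1 + 3/5*3/5) = [0/1, 9/25)
  'd': [0/1 + 3/5*3/5, 0/1 + 3/5*4/5) = [9/25, 12/25) <- contains code 117/250
  'e': [0/1 + 3/5*4/5, 0/1 + 3/5*1/1) = [12/25, 3/5)
  emit 'd', narrow to [9/25, 12/25)
Step 3: interval [9/25, 12/25), width = 12/25 - 9/25 = 3/25
  'f': [9/25 + 3/25*0/1, 9/25 + 3/25*3/5) = [9/25, 54/125)
  'd': [9/25 + 3/25*3/5, 9/25 + 3/25*4/5) = [54/125, 57/125)
  'e': [9/25 + 3/25*4/5, 9/25 + 3/25*1/1) = [57/125, 12/25) <- contains code 117/250
  emit 'e', narrow to [57/125, 12/25)

Answer: symbol=f low=0/1 high=3/5
symbol=d low=9/25 high=12/25
symbol=e low=57/125 high=12/25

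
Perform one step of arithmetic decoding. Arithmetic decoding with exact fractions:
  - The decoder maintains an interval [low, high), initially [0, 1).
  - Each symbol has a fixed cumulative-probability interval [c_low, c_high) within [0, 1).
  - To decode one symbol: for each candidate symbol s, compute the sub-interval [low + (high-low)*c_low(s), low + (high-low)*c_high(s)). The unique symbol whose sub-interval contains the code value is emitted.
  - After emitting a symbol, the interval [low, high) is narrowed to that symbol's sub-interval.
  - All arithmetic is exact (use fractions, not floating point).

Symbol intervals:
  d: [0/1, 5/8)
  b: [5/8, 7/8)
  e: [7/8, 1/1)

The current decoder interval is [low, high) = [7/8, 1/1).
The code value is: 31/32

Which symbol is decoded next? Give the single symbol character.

Answer: b

Derivation:
Interval width = high − low = 1/1 − 7/8 = 1/8
Scaled code = (code − low) / width = (31/32 − 7/8) / 1/8 = 3/4
  d: [0/1, 5/8) 
  b: [5/8, 7/8) ← scaled code falls here ✓
  e: [7/8, 1/1) 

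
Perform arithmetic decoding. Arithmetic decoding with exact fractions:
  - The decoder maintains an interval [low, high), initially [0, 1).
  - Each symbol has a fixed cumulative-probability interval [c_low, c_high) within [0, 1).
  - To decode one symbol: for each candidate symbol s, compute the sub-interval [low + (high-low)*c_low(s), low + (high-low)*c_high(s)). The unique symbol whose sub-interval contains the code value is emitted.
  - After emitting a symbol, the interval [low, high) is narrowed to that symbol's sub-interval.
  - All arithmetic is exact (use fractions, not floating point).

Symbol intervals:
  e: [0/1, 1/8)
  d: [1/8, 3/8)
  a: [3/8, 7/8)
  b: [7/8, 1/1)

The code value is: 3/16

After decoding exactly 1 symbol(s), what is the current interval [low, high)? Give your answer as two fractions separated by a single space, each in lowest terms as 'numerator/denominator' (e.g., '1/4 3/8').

Answer: 1/8 3/8

Derivation:
Step 1: interval [0/1, 1/1), width = 1/1 - 0/1 = 1/1
  'e': [0/1 + 1/1*0/1, 0/1 + 1/1*1/8) = [0/1, 1/8)
  'd': [0/1 + 1/1*1/8, 0/1 + 1/1*3/8) = [1/8, 3/8) <- contains code 3/16
  'a': [0/1 + 1/1*3/8, 0/1 + 1/1*7/8) = [3/8, 7/8)
  'b': [0/1 + 1/1*7/8, 0/1 + 1/1*1/1) = [7/8, 1/1)
  emit 'd', narrow to [1/8, 3/8)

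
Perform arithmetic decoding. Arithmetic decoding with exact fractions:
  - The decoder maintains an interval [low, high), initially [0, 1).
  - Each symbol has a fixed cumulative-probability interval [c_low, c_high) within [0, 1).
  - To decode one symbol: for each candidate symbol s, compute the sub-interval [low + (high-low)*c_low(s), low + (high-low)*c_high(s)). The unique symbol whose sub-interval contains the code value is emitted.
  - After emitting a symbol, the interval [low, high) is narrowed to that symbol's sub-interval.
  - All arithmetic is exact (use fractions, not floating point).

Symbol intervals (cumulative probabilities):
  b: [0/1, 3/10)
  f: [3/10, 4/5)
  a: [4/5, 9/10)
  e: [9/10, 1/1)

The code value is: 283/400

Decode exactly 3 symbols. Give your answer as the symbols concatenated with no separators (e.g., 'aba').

Step 1: interval [0/1, 1/1), width = 1/1 - 0/1 = 1/1
  'b': [0/1 + 1/1*0/1, 0/1 + 1/1*3/10) = [0/1, 3/10)
  'f': [0/1 + 1/1*3/10, 0/1 + 1/1*4/5) = [3/10, 4/5) <- contains code 283/400
  'a': [0/1 + 1/1*4/5, 0/1 + 1/1*9/10) = [4/5, 9/10)
  'e': [0/1 + 1/1*9/10, 0/1 + 1/1*1/1) = [9/10, 1/1)
  emit 'f', narrow to [3/10, 4/5)
Step 2: interval [3/10, 4/5), width = 4/5 - 3/10 = 1/2
  'b': [3/10 + 1/2*0/1, 3/10 + 1/2*3/10) = [3/10, 9/20)
  'f': [3/10 + 1/2*3/10, 3/10 + 1/2*4/5) = [9/20, 7/10)
  'a': [3/10 + 1/2*4/5, 3/10 + 1/2*9/10) = [7/10, 3/4) <- contains code 283/400
  'e': [3/10 + 1/2*9/10, 3/10 + 1/2*1/1) = [3/4, 4/5)
  emit 'a', narrow to [7/10, 3/4)
Step 3: interval [7/10, 3/4), width = 3/4 - 7/10 = 1/20
  'b': [7/10 + 1/20*0/1, 7/10 + 1/20*3/10) = [7/10, 143/200) <- contains code 283/400
  'f': [7/10 + 1/20*3/10, 7/10 + 1/20*4/5) = [143/200, 37/50)
  'a': [7/10 + 1/20*4/5, 7/10 + 1/20*9/10) = [37/50, 149/200)
  'e': [7/10 + 1/20*9/10, 7/10 + 1/20*1/1) = [149/200, 3/4)
  emit 'b', narrow to [7/10, 143/200)

Answer: fab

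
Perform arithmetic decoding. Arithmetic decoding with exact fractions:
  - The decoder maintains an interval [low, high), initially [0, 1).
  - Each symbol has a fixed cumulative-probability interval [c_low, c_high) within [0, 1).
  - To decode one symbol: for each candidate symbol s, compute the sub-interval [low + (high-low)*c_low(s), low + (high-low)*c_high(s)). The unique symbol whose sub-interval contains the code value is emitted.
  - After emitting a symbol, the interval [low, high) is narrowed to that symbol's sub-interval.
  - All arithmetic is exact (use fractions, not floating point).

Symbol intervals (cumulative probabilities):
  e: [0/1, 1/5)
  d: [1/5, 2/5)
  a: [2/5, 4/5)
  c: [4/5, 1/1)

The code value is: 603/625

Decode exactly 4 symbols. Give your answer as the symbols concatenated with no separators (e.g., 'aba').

Step 1: interval [0/1, 1/1), width = 1/1 - 0/1 = 1/1
  'e': [0/1 + 1/1*0/1, 0/1 + 1/1*1/5) = [0/1, 1/5)
  'd': [0/1 + 1/1*1/5, 0/1 + 1/1*2/5) = [1/5, 2/5)
  'a': [0/1 + 1/1*2/5, 0/1 + 1/1*4/5) = [2/5, 4/5)
  'c': [0/1 + 1/1*4/5, 0/1 + 1/1*1/1) = [4/5, 1/1) <- contains code 603/625
  emit 'c', narrow to [4/5, 1/1)
Step 2: interval [4/5, 1/1), width = 1/1 - 4/5 = 1/5
  'e': [4/5 + 1/5*0/1, 4/5 + 1/5*1/5) = [4/5, 21/25)
  'd': [4/5 + 1/5*1/5, 4/5 + 1/5*2/5) = [21/25, 22/25)
  'a': [4/5 + 1/5*2/5, 4/5 + 1/5*4/5) = [22/25, 24/25)
  'c': [4/5 + 1/5*4/5, 4/5 + 1/5*1/1) = [24/25, 1/1) <- contains code 603/625
  emit 'c', narrow to [24/25, 1/1)
Step 3: interval [24/25, 1/1), width = 1/1 - 24/25 = 1/25
  'e': [24/25 + 1/25*0/1, 24/25 + 1/25*1/5) = [24/25, 121/125) <- contains code 603/625
  'd': [24/25 + 1/25*1/5, 24/25 + 1/25*2/5) = [121/125, 122/125)
  'a': [24/25 + 1/25*2/5, 24/25 + 1/25*4/5) = [122/125, 124/125)
  'c': [24/25 + 1/25*4/5, 24/25 + 1/25*1/1) = [124/125, 1/1)
  emit 'e', narrow to [24/25, 121/125)
Step 4: interval [24/25, 121/125), width = 121/125 - 24/25 = 1/125
  'e': [24/25 + 1/125*0/1, 24/25 + 1/125*1/5) = [24/25, 601/625)
  'd': [24/25 + 1/125*1/5, 24/25 + 1/125*2/5) = [601/625, 602/625)
  'a': [24/25 + 1/125*2/5, 24/25 + 1/125*4/5) = [602/625, 604/625) <- contains code 603/625
  'c': [24/25 + 1/125*4/5, 24/25 + 1/125*1/1) = [604/625, 121/125)
  emit 'a', narrow to [602/625, 604/625)

Answer: ccea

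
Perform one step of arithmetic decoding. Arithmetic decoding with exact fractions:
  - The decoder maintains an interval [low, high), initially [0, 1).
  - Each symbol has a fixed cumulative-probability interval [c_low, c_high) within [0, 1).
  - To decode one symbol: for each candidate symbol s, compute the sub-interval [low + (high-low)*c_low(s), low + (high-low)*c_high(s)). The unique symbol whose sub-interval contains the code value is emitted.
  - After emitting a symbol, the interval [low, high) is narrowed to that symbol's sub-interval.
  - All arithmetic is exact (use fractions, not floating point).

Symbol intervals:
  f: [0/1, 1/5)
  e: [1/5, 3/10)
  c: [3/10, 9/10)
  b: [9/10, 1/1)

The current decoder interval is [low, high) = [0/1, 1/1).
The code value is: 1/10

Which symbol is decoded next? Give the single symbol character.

Interval width = high − low = 1/1 − 0/1 = 1/1
Scaled code = (code − low) / width = (1/10 − 0/1) / 1/1 = 1/10
  f: [0/1, 1/5) ← scaled code falls here ✓
  e: [1/5, 3/10) 
  c: [3/10, 9/10) 
  b: [9/10, 1/1) 

Answer: f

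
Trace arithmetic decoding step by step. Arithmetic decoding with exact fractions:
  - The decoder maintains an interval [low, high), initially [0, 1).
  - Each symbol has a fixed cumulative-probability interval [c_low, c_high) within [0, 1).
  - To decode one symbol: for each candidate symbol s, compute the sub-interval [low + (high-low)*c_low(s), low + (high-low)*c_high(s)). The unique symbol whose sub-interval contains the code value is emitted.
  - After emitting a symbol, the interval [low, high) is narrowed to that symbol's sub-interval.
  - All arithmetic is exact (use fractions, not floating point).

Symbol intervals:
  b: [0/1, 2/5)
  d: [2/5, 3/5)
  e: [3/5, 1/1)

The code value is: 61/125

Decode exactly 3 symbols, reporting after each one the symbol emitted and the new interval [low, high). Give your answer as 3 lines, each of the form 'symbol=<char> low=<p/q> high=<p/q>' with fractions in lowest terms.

Step 1: interval [0/1, 1/1), width = 1/1 - 0/1 = 1/1
  'b': [0/1 + 1/1*0/1, 0/1 + 1/1*2/5) = [0/1, 2/5)
  'd': [0/1 + 1/1*2/5, 0/1 + 1/1*3/5) = [2/5, 3/5) <- contains code 61/125
  'e': [0/1 + 1/1*3/5, 0/1 + 1/1*1/1) = [3/5, 1/1)
  emit 'd', narrow to [2/5, 3/5)
Step 2: interval [2/5, 3/5), width = 3/5 - 2/5 = 1/5
  'b': [2/5 + 1/5*0/1, 2/5 + 1/5*2/5) = [2/5, 12/25)
  'd': [2/5 + 1/5*2/5, 2/5 + 1/5*3/5) = [12/25, 13/25) <- contains code 61/125
  'e': [2/5 + 1/5*3/5, 2/5 + 1/5*1/1) = [13/25, 3/5)
  emit 'd', narrow to [12/25, 13/25)
Step 3: interval [12/25, 13/25), width = 13/25 - 12/25 = 1/25
  'b': [12/25 + 1/25*0/1, 12/25 + 1/25*2/5) = [12/25, 62/125) <- contains code 61/125
  'd': [12/25 + 1/25*2/5, 12/25 + 1/25*3/5) = [62/125, 63/125)
  'e': [12/25 + 1/25*3/5, 12/25 + 1/25*1/1) = [63/125, 13/25)
  emit 'b', narrow to [12/25, 62/125)

Answer: symbol=d low=2/5 high=3/5
symbol=d low=12/25 high=13/25
symbol=b low=12/25 high=62/125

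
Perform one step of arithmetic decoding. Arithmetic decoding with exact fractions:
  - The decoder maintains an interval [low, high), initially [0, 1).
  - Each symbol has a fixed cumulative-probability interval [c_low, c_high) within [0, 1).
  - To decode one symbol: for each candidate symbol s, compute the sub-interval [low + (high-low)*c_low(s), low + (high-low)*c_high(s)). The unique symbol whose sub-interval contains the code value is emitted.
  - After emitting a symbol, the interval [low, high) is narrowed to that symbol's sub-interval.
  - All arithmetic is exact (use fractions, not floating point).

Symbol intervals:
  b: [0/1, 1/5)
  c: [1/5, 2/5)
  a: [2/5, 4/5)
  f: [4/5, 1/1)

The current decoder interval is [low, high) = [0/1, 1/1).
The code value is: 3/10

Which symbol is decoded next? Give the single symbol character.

Interval width = high − low = 1/1 − 0/1 = 1/1
Scaled code = (code − low) / width = (3/10 − 0/1) / 1/1 = 3/10
  b: [0/1, 1/5) 
  c: [1/5, 2/5) ← scaled code falls here ✓
  a: [2/5, 4/5) 
  f: [4/5, 1/1) 

Answer: c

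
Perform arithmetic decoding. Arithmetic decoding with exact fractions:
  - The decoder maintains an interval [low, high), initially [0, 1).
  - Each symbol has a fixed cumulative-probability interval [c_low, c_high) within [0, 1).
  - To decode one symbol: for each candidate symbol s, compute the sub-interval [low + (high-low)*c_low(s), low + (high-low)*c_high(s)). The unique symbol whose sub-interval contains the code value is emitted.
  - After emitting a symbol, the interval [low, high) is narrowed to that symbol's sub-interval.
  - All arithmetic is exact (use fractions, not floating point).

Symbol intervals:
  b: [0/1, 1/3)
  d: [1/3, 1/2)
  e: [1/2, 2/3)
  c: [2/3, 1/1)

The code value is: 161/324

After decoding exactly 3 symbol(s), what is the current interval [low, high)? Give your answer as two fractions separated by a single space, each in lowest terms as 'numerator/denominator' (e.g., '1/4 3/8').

Answer: 13/27 1/2

Derivation:
Step 1: interval [0/1, 1/1), width = 1/1 - 0/1 = 1/1
  'b': [0/1 + 1/1*0/1, 0/1 + 1/1*1/3) = [0/1, 1/3)
  'd': [0/1 + 1/1*1/3, 0/1 + 1/1*1/2) = [1/3, 1/2) <- contains code 161/324
  'e': [0/1 + 1/1*1/2, 0/1 + 1/1*2/3) = [1/2, 2/3)
  'c': [0/1 + 1/1*2/3, 0/1 + 1/1*1/1) = [2/3, 1/1)
  emit 'd', narrow to [1/3, 1/2)
Step 2: interval [1/3, 1/2), width = 1/2 - 1/3 = 1/6
  'b': [1/3 + 1/6*0/1, 1/3 + 1/6*1/3) = [1/3, 7/18)
  'd': [1/3 + 1/6*1/3, 1/3 + 1/6*1/2) = [7/18, 5/12)
  'e': [1/3 + 1/6*1/2, 1/3 + 1/6*2/3) = [5/12, 4/9)
  'c': [1/3 + 1/6*2/3, 1/3 + 1/6*1/1) = [4/9, 1/2) <- contains code 161/324
  emit 'c', narrow to [4/9, 1/2)
Step 3: interval [4/9, 1/2), width = 1/2 - 4/9 = 1/18
  'b': [4/9 + 1/18*0/1, 4/9 + 1/18*1/3) = [4/9, 25/54)
  'd': [4/9 + 1/18*1/3, 4/9 + 1/18*1/2) = [25/54, 17/36)
  'e': [4/9 + 1/18*1/2, 4/9 + 1/18*2/3) = [17/36, 13/27)
  'c': [4/9 + 1/18*2/3, 4/9 + 1/18*1/1) = [13/27, 1/2) <- contains code 161/324
  emit 'c', narrow to [13/27, 1/2)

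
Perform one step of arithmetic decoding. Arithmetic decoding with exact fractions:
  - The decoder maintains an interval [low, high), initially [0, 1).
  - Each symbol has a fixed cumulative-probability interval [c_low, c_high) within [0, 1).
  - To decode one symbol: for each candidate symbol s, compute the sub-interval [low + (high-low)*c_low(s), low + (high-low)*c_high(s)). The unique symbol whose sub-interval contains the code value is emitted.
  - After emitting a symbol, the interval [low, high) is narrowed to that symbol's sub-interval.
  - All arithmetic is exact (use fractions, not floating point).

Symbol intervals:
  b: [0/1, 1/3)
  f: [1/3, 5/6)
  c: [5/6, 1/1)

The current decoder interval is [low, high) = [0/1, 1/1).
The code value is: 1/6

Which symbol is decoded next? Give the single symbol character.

Interval width = high − low = 1/1 − 0/1 = 1/1
Scaled code = (code − low) / width = (1/6 − 0/1) / 1/1 = 1/6
  b: [0/1, 1/3) ← scaled code falls here ✓
  f: [1/3, 5/6) 
  c: [5/6, 1/1) 

Answer: b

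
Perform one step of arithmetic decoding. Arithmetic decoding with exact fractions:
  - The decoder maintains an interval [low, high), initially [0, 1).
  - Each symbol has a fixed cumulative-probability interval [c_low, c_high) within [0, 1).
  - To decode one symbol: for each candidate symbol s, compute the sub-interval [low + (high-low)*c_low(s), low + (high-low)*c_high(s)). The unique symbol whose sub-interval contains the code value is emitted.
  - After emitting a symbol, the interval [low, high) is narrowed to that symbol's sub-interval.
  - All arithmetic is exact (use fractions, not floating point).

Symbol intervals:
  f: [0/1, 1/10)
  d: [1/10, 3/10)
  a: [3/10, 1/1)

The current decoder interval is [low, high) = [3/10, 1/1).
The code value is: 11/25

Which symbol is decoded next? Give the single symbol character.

Interval width = high − low = 1/1 − 3/10 = 7/10
Scaled code = (code − low) / width = (11/25 − 3/10) / 7/10 = 1/5
  f: [0/1, 1/10) 
  d: [1/10, 3/10) ← scaled code falls here ✓
  a: [3/10, 1/1) 

Answer: d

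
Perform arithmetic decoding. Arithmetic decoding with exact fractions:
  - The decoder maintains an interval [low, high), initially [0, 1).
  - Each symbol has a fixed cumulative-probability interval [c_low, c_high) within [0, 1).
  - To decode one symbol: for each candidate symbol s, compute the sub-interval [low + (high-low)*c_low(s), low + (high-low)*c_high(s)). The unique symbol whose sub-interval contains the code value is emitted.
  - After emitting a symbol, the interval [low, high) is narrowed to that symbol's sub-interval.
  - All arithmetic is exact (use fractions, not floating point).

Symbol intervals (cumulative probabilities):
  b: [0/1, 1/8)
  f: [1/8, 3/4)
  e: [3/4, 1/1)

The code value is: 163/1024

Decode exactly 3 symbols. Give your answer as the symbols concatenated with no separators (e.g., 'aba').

Step 1: interval [0/1, 1/1), width = 1/1 - 0/1 = 1/1
  'b': [0/1 + 1/1*0/1, 0/1 + 1/1*1/8) = [0/1, 1/8)
  'f': [0/1 + 1/1*1/8, 0/1 + 1/1*3/4) = [1/8, 3/4) <- contains code 163/1024
  'e': [0/1 + 1/1*3/4, 0/1 + 1/1*1/1) = [3/4, 1/1)
  emit 'f', narrow to [1/8, 3/4)
Step 2: interval [1/8, 3/4), width = 3/4 - 1/8 = 5/8
  'b': [1/8 + 5/8*0/1, 1/8 + 5/8*1/8) = [1/8, 13/64) <- contains code 163/1024
  'f': [1/8 + 5/8*1/8, 1/8 + 5/8*3/4) = [13/64, 19/32)
  'e': [1/8 + 5/8*3/4, 1/8 + 5/8*1/1) = [19/32, 3/4)
  emit 'b', narrow to [1/8, 13/64)
Step 3: interval [1/8, 13/64), width = 13/64 - 1/8 = 5/64
  'b': [1/8 + 5/64*0/1, 1/8 + 5/64*1/8) = [1/8, 69/512)
  'f': [1/8 + 5/64*1/8, 1/8 + 5/64*3/4) = [69/512, 47/256) <- contains code 163/1024
  'e': [1/8 + 5/64*3/4, 1/8 + 5/64*1/1) = [47/256, 13/64)
  emit 'f', narrow to [69/512, 47/256)

Answer: fbf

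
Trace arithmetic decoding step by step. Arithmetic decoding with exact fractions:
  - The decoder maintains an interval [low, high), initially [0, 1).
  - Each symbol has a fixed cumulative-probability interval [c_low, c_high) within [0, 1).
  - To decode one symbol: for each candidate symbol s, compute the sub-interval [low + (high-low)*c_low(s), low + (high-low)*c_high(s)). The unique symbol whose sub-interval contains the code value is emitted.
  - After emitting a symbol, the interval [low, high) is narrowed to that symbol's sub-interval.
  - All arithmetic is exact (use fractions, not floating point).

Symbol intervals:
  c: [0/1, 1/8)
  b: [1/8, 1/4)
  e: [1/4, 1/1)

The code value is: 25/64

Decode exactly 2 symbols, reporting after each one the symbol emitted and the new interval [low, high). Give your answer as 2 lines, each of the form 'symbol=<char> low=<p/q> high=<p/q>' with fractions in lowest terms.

Answer: symbol=e low=1/4 high=1/1
symbol=b low=11/32 high=7/16

Derivation:
Step 1: interval [0/1, 1/1), width = 1/1 - 0/1 = 1/1
  'c': [0/1 + 1/1*0/1, 0/1 + 1/1*1/8) = [0/1, 1/8)
  'b': [0/1 + 1/1*1/8, 0/1 + 1/1*1/4) = [1/8, 1/4)
  'e': [0/1 + 1/1*1/4, 0/1 + 1/1*1/1) = [1/4, 1/1) <- contains code 25/64
  emit 'e', narrow to [1/4, 1/1)
Step 2: interval [1/4, 1/1), width = 1/1 - 1/4 = 3/4
  'c': [1/4 + 3/4*0/1, 1/4 + 3/4*1/8) = [1/4, 11/32)
  'b': [1/4 + 3/4*1/8, 1/4 + 3/4*1/4) = [11/32, 7/16) <- contains code 25/64
  'e': [1/4 + 3/4*1/4, 1/4 + 3/4*1/1) = [7/16, 1/1)
  emit 'b', narrow to [11/32, 7/16)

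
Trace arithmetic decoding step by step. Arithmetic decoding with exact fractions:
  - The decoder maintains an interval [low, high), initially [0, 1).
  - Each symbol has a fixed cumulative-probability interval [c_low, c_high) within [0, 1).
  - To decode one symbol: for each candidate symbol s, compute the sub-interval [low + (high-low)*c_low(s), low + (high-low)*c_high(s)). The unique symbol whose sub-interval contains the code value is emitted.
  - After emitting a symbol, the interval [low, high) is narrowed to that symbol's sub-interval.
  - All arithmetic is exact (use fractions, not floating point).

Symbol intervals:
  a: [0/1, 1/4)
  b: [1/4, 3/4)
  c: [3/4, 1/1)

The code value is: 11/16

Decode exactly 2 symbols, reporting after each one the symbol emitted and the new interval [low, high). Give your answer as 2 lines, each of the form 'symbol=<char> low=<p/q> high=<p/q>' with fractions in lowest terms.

Answer: symbol=b low=1/4 high=3/4
symbol=c low=5/8 high=3/4

Derivation:
Step 1: interval [0/1, 1/1), width = 1/1 - 0/1 = 1/1
  'a': [0/1 + 1/1*0/1, 0/1 + 1/1*1/4) = [0/1, 1/4)
  'b': [0/1 + 1/1*1/4, 0/1 + 1/1*3/4) = [1/4, 3/4) <- contains code 11/16
  'c': [0/1 + 1/1*3/4, 0/1 + 1/1*1/1) = [3/4, 1/1)
  emit 'b', narrow to [1/4, 3/4)
Step 2: interval [1/4, 3/4), width = 3/4 - 1/4 = 1/2
  'a': [1/4 + 1/2*0/1, 1/4 + 1/2*1/4) = [1/4, 3/8)
  'b': [1/4 + 1/2*1/4, 1/4 + 1/2*3/4) = [3/8, 5/8)
  'c': [1/4 + 1/2*3/4, 1/4 + 1/2*1/1) = [5/8, 3/4) <- contains code 11/16
  emit 'c', narrow to [5/8, 3/4)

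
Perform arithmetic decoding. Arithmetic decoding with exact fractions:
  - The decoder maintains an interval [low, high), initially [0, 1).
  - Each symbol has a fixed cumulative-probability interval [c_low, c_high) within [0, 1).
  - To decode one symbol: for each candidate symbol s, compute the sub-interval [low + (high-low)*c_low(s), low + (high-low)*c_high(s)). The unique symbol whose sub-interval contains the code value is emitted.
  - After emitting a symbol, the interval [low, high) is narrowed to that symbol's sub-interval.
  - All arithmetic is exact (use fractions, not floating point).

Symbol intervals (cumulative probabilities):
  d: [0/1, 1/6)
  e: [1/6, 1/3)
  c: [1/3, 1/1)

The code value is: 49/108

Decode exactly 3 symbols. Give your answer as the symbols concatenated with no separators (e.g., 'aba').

Answer: ced

Derivation:
Step 1: interval [0/1, 1/1), width = 1/1 - 0/1 = 1/1
  'd': [0/1 + 1/1*0/1, 0/1 + 1/1*1/6) = [0/1, 1/6)
  'e': [0/1 + 1/1*1/6, 0/1 + 1/1*1/3) = [1/6, 1/3)
  'c': [0/1 + 1/1*1/3, 0/1 + 1/1*1/1) = [1/3, 1/1) <- contains code 49/108
  emit 'c', narrow to [1/3, 1/1)
Step 2: interval [1/3, 1/1), width = 1/1 - 1/3 = 2/3
  'd': [1/3 + 2/3*0/1, 1/3 + 2/3*1/6) = [1/3, 4/9)
  'e': [1/3 + 2/3*1/6, 1/3 + 2/3*1/3) = [4/9, 5/9) <- contains code 49/108
  'c': [1/3 + 2/3*1/3, 1/3 + 2/3*1/1) = [5/9, 1/1)
  emit 'e', narrow to [4/9, 5/9)
Step 3: interval [4/9, 5/9), width = 5/9 - 4/9 = 1/9
  'd': [4/9 + 1/9*0/1, 4/9 + 1/9*1/6) = [4/9, 25/54) <- contains code 49/108
  'e': [4/9 + 1/9*1/6, 4/9 + 1/9*1/3) = [25/54, 13/27)
  'c': [4/9 + 1/9*1/3, 4/9 + 1/9*1/1) = [13/27, 5/9)
  emit 'd', narrow to [4/9, 25/54)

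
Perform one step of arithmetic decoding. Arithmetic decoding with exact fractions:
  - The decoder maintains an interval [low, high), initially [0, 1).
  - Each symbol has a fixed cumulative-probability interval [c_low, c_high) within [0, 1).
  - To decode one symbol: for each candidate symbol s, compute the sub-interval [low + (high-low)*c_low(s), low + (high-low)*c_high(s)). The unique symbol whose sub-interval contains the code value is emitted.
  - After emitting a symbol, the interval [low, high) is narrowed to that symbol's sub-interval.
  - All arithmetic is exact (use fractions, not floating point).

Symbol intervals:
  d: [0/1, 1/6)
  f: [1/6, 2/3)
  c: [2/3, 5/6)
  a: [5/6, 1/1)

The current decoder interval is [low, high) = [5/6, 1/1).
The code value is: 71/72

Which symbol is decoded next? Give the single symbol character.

Interval width = high − low = 1/1 − 5/6 = 1/6
Scaled code = (code − low) / width = (71/72 − 5/6) / 1/6 = 11/12
  d: [0/1, 1/6) 
  f: [1/6, 2/3) 
  c: [2/3, 5/6) 
  a: [5/6, 1/1) ← scaled code falls here ✓

Answer: a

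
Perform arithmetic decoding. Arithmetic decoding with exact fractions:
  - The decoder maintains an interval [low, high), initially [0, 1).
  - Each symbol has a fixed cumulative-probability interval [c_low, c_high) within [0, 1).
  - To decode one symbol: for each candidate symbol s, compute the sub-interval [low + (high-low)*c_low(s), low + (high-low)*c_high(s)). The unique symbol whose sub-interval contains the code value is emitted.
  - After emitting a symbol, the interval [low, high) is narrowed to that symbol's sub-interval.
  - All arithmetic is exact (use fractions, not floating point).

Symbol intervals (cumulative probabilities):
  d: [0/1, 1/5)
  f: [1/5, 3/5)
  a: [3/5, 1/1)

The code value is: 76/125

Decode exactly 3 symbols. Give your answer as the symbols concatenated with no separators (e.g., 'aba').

Answer: add

Derivation:
Step 1: interval [0/1, 1/1), width = 1/1 - 0/1 = 1/1
  'd': [0/1 + 1/1*0/1, 0/1 + 1/1*1/5) = [0/1, 1/5)
  'f': [0/1 + 1/1*1/5, 0/1 + 1/1*3/5) = [1/5, 3/5)
  'a': [0/1 + 1/1*3/5, 0/1 + 1/1*1/1) = [3/5, 1/1) <- contains code 76/125
  emit 'a', narrow to [3/5, 1/1)
Step 2: interval [3/5, 1/1), width = 1/1 - 3/5 = 2/5
  'd': [3/5 + 2/5*0/1, 3/5 + 2/5*1/5) = [3/5, 17/25) <- contains code 76/125
  'f': [3/5 + 2/5*1/5, 3/5 + 2/5*3/5) = [17/25, 21/25)
  'a': [3/5 + 2/5*3/5, 3/5 + 2/5*1/1) = [21/25, 1/1)
  emit 'd', narrow to [3/5, 17/25)
Step 3: interval [3/5, 17/25), width = 17/25 - 3/5 = 2/25
  'd': [3/5 + 2/25*0/1, 3/5 + 2/25*1/5) = [3/5, 77/125) <- contains code 76/125
  'f': [3/5 + 2/25*1/5, 3/5 + 2/25*3/5) = [77/125, 81/125)
  'a': [3/5 + 2/25*3/5, 3/5 + 2/25*1/1) = [81/125, 17/25)
  emit 'd', narrow to [3/5, 77/125)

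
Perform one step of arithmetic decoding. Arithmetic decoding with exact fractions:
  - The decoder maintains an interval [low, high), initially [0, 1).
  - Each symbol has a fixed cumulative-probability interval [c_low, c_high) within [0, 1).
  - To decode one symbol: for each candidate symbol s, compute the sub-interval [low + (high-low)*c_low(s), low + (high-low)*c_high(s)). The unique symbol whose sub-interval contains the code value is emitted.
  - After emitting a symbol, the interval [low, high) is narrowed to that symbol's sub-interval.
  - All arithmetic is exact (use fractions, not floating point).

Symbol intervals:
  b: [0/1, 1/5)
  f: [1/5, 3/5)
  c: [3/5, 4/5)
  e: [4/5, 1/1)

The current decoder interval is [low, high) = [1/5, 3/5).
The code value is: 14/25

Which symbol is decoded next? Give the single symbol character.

Interval width = high − low = 3/5 − 1/5 = 2/5
Scaled code = (code − low) / width = (14/25 − 1/5) / 2/5 = 9/10
  b: [0/1, 1/5) 
  f: [1/5, 3/5) 
  c: [3/5, 4/5) 
  e: [4/5, 1/1) ← scaled code falls here ✓

Answer: e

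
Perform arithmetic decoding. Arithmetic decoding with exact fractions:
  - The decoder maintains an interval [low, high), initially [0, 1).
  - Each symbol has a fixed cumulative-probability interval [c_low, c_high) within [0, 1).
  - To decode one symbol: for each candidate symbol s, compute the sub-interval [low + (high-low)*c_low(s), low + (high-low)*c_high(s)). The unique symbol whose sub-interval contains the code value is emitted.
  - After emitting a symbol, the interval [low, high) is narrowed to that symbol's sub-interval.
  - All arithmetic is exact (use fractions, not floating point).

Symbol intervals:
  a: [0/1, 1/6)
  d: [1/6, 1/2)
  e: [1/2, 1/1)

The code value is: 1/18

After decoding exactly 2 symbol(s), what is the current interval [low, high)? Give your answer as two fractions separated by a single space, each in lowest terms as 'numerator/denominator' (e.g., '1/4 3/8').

Step 1: interval [0/1, 1/1), width = 1/1 - 0/1 = 1/1
  'a': [0/1 + 1/1*0/1, 0/1 + 1/1*1/6) = [0/1, 1/6) <- contains code 1/18
  'd': [0/1 + 1/1*1/6, 0/1 + 1/1*1/2) = [1/6, 1/2)
  'e': [0/1 + 1/1*1/2, 0/1 + 1/1*1/1) = [1/2, 1/1)
  emit 'a', narrow to [0/1, 1/6)
Step 2: interval [0/1, 1/6), width = 1/6 - 0/1 = 1/6
  'a': [0/1 + 1/6*0/1, 0/1 + 1/6*1/6) = [0/1, 1/36)
  'd': [0/1 + 1/6*1/6, 0/1 + 1/6*1/2) = [1/36, 1/12) <- contains code 1/18
  'e': [0/1 + 1/6*1/2, 0/1 + 1/6*1/1) = [1/12, 1/6)
  emit 'd', narrow to [1/36, 1/12)

Answer: 1/36 1/12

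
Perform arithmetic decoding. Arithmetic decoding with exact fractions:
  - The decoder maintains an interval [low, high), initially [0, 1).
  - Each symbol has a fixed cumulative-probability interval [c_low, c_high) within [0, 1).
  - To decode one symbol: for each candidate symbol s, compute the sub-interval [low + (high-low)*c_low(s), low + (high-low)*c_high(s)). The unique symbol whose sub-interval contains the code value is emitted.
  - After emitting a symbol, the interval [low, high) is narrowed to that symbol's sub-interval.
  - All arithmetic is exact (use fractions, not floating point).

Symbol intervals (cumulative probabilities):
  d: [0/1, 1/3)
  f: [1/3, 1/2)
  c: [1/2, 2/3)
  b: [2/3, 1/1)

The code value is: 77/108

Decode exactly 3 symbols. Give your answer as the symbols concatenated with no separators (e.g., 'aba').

Answer: bdf

Derivation:
Step 1: interval [0/1, 1/1), width = 1/1 - 0/1 = 1/1
  'd': [0/1 + 1/1*0/1, 0/1 + 1/1*1/3) = [0/1, 1/3)
  'f': [0/1 + 1/1*1/3, 0/1 + 1/1*1/2) = [1/3, 1/2)
  'c': [0/1 + 1/1*1/2, 0/1 + 1/1*2/3) = [1/2, 2/3)
  'b': [0/1 + 1/1*2/3, 0/1 + 1/1*1/1) = [2/3, 1/1) <- contains code 77/108
  emit 'b', narrow to [2/3, 1/1)
Step 2: interval [2/3, 1/1), width = 1/1 - 2/3 = 1/3
  'd': [2/3 + 1/3*0/1, 2/3 + 1/3*1/3) = [2/3, 7/9) <- contains code 77/108
  'f': [2/3 + 1/3*1/3, 2/3 + 1/3*1/2) = [7/9, 5/6)
  'c': [2/3 + 1/3*1/2, 2/3 + 1/3*2/3) = [5/6, 8/9)
  'b': [2/3 + 1/3*2/3, 2/3 + 1/3*1/1) = [8/9, 1/1)
  emit 'd', narrow to [2/3, 7/9)
Step 3: interval [2/3, 7/9), width = 7/9 - 2/3 = 1/9
  'd': [2/3 + 1/9*0/1, 2/3 + 1/9*1/3) = [2/3, 19/27)
  'f': [2/3 + 1/9*1/3, 2/3 + 1/9*1/2) = [19/27, 13/18) <- contains code 77/108
  'c': [2/3 + 1/9*1/2, 2/3 + 1/9*2/3) = [13/18, 20/27)
  'b': [2/3 + 1/9*2/3, 2/3 + 1/9*1/1) = [20/27, 7/9)
  emit 'f', narrow to [19/27, 13/18)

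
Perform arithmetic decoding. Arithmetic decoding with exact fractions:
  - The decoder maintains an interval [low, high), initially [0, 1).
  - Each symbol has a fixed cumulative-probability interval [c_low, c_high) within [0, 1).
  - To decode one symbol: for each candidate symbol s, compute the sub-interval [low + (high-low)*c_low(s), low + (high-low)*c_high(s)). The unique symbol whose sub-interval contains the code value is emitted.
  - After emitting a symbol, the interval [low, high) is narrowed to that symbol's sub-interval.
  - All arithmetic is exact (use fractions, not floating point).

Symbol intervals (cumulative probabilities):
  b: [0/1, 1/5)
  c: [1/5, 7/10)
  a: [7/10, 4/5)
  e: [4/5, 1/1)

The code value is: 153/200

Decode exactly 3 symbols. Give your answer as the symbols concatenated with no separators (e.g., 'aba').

Answer: ace

Derivation:
Step 1: interval [0/1, 1/1), width = 1/1 - 0/1 = 1/1
  'b': [0/1 + 1/1*0/1, 0/1 + 1/1*1/5) = [0/1, 1/5)
  'c': [0/1 + 1/1*1/5, 0/1 + 1/1*7/10) = [1/5, 7/10)
  'a': [0/1 + 1/1*7/10, 0/1 + 1/1*4/5) = [7/10, 4/5) <- contains code 153/200
  'e': [0/1 + 1/1*4/5, 0/1 + 1/1*1/1) = [4/5, 1/1)
  emit 'a', narrow to [7/10, 4/5)
Step 2: interval [7/10, 4/5), width = 4/5 - 7/10 = 1/10
  'b': [7/10 + 1/10*0/1, 7/10 + 1/10*1/5) = [7/10, 18/25)
  'c': [7/10 + 1/10*1/5, 7/10 + 1/10*7/10) = [18/25, 77/100) <- contains code 153/200
  'a': [7/10 + 1/10*7/10, 7/10 + 1/10*4/5) = [77/100, 39/50)
  'e': [7/10 + 1/10*4/5, 7/10 + 1/10*1/1) = [39/50, 4/5)
  emit 'c', narrow to [18/25, 77/100)
Step 3: interval [18/25, 77/100), width = 77/100 - 18/25 = 1/20
  'b': [18/25 + 1/20*0/1, 18/25 + 1/20*1/5) = [18/25, 73/100)
  'c': [18/25 + 1/20*1/5, 18/25 + 1/20*7/10) = [73/100, 151/200)
  'a': [18/25 + 1/20*7/10, 18/25 + 1/20*4/5) = [151/200, 19/25)
  'e': [18/25 + 1/20*4/5, 18/25 + 1/20*1/1) = [19/25, 77/100) <- contains code 153/200
  emit 'e', narrow to [19/25, 77/100)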